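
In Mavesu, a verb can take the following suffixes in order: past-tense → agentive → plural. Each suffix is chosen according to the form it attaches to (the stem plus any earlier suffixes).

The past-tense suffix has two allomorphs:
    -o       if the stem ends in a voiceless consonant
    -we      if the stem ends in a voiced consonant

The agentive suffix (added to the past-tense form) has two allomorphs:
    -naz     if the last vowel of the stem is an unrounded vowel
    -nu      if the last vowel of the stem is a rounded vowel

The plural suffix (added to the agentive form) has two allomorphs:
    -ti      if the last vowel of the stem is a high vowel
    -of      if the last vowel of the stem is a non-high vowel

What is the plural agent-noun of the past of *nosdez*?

nosdezwenazof

*nosdez* — final consonant /z/ (voiced) → -we → *nosdezwe*.
The past-tense form *nosdezwe* — last vowel /e/ (an unrounded vowel) → -naz → *nosdezwenaz*.
The last vowel of the agentive form *nosdezwenaz* is /a/, which is a non-high vowel, so the plural suffix is -of, giving *nosdezwenazof*.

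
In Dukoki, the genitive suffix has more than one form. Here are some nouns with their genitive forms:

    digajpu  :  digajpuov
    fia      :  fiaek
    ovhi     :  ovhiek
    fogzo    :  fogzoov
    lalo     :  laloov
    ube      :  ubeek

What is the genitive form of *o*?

oov

Looking at the last vowel of each stem: -ov when the last vowel of the stem is a rounded vowel (*digajpu*, *fogzo*, *lalo*); -ek when the last vowel of the stem is an unrounded vowel (*fia*, *ovhi*, *ube*).
Since the last vowel of *o* is /o/ (a rounded vowel), it takes -ov, giving *oov*.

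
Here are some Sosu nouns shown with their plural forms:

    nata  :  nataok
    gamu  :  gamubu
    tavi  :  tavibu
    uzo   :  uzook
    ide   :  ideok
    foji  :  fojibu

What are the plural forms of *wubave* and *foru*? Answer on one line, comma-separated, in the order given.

wubaveok, forubu

The alternation tracks the last vowel of the stem — -bu when the last vowel of the stem is a high vowel (*gamu*, *tavi*, *foji*); -ok when the last vowel of the stem is a non-high vowel (*nata*, *uzo*, *ide*).
*wubave* — last vowel /e/ (a non-high vowel) → -ok → *wubaveok*.
*foru*: last vowel = /u/, a high vowel → -bu → *forubu*.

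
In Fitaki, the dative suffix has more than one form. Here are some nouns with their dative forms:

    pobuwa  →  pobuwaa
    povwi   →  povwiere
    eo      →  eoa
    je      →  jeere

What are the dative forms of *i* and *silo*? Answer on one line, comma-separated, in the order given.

iere, siloa

The pattern is front/back vowel harmony: -ere when the last vowel of the stem is a front vowel (*povwi*, *je*); -a when the last vowel of the stem is a back vowel (*pobuwa*, *eo*).
*i*: last vowel = /i/, a front vowel → -ere → *iere*.
Since the last vowel of *silo* is /o/ (a back vowel), it takes -a, giving *siloa*.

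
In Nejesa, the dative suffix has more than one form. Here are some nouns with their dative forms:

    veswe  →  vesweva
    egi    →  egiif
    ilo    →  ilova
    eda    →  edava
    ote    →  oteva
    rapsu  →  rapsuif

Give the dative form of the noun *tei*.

The pattern is height harmony: -if when the last vowel of the stem is a high vowel (*egi*, *rapsu*); -va when the last vowel of the stem is a non-high vowel (*veswe*, *ilo*, *eda*, *ote*).
*tei* — last vowel /i/ (a high vowel) → -if → *teiif*.

teiif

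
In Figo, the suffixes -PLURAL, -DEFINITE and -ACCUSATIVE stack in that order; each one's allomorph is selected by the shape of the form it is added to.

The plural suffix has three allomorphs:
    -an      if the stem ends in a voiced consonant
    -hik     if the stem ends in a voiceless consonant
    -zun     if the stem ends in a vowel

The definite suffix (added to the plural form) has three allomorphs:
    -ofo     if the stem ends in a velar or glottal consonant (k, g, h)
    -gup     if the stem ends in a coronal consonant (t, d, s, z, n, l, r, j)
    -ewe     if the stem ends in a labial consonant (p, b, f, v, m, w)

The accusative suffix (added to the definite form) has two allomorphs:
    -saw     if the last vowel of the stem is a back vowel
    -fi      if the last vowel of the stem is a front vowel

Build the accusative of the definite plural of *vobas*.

vobashikofosaw

The final sound of *vobas* is /s/, which is a voiceless consonant, so the plural suffix is -hik, giving *vobashik*.
Since the final consonant of the plural form *vobashik* is /k/ (velar/glottal), it takes -ofo, giving *vobashikofo*.
The definite form *vobashikofo*: last vowel = /o/, a back vowel → -saw → *vobashikofosaw*.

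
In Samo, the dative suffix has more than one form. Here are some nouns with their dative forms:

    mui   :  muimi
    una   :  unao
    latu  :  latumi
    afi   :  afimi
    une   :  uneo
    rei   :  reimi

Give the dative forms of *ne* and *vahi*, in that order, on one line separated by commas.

The suffix is conditioned by the last vowel: -mi when the last vowel of the stem is a high vowel (*mui*, *latu*, *afi*, *rei*); -o when the last vowel of the stem is a non-high vowel (*una*, *une*).
*ne*: last vowel = /e/, a non-high vowel → -o → *neo*.
*vahi* — last vowel /i/ (a high vowel) → -mi → *vahimi*.

neo, vahimi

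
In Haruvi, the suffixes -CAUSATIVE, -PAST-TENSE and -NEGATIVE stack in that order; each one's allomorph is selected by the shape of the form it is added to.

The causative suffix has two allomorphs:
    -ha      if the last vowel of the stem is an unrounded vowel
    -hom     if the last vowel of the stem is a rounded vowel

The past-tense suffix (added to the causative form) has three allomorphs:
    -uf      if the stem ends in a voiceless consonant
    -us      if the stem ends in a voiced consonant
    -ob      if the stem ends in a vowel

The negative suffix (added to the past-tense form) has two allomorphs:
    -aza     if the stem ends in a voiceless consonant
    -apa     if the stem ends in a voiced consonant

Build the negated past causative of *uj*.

ujhomusaza

*uj*: last vowel = /u/, a rounded vowel → -hom → *ujhom*.
The final sound of the causative form *ujhom* is /m/, which is a voiced consonant, so the past-tense suffix is -us, giving *ujhomus*.
The past-tense form *ujhomus*: final consonant = /s/, voiceless → -aza → *ujhomusaza*.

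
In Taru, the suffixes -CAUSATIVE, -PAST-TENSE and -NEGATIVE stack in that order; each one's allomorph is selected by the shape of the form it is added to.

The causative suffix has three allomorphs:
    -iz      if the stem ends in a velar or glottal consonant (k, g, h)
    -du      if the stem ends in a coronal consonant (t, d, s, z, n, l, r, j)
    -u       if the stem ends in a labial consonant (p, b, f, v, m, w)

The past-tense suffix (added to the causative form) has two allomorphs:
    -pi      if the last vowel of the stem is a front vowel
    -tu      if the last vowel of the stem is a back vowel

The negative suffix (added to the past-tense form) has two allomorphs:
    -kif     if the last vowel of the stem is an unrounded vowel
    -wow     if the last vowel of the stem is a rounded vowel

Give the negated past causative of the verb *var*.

vardutuwow

Since the final consonant of *var* is /r/ (coronal), it takes -du, giving *vardu*.
The causative form *vardu* — last vowel /u/ (a back vowel) → -tu → *vardutu*.
The past-tense form *vardutu* — last vowel /u/ (a rounded vowel) → -wow → *vardutuwow*.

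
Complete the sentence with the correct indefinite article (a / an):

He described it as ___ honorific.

The indefinite article is chosen by the initial *sound* of the following word, not its spelling.
*honorific* begins with the sound /ɒ/ (silent h) — a vowel sound.
So the article is *an*: He described it as an honorific.

an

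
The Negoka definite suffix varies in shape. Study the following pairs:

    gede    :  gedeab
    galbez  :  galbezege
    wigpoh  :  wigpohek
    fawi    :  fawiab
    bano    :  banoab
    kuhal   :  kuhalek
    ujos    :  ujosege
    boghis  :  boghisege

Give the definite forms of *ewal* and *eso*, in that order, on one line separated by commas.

ewalek, esoab

The alternation tracks the final sound of the stem — -ege when the stem ends in a sibilant (*galbez*, *ujos*, *boghis*); -ek when the stem ends in a non-sibilant consonant (*wigpoh*, *kuhal*); -ab when the stem ends in a vowel (*gede*, *fawi*, *bano*).
*ewal* — final sound /l/ (a non-sibilant consonant) → -ek → *ewalek*.
*eso*: final sound = /o/, a vowel → -ab → *esoab*.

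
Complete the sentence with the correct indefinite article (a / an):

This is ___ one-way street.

The indefinite article is chosen by the initial *sound* of the following word, not its spelling.
*one-way* begins with the sound /wʌ/ (*one* pronounced /wʌn/) — a consonant sound.
So the article is *a*: This is a one-way street.

a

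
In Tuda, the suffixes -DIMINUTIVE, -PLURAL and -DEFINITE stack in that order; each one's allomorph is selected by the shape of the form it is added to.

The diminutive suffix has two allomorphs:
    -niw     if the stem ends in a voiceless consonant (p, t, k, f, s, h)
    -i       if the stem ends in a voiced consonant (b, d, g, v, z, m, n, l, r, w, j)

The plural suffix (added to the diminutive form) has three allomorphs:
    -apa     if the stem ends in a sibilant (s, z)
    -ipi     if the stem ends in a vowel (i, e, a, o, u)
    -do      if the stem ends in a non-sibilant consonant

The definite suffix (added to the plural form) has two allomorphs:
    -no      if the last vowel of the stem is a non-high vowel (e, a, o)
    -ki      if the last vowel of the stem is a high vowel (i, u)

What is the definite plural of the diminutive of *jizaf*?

Since the final consonant of *jizaf* is /f/ (voiceless), it takes -niw, giving *jizafniw*.
The final sound of the diminutive form *jizafniw* is /w/, which is a non-sibilant consonant, so the plural suffix is -do, giving *jizafniwdo*.
The plural form *jizafniwdo*: last vowel = /o/, a non-high vowel → -no → *jizafniwdono*.

jizafniwdono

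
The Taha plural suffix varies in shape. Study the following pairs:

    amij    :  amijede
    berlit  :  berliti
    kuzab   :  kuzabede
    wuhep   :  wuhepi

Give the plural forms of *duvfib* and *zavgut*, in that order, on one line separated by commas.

duvfibede, zavguti

Looking at the final consonant of each stem: -i when the stem ends in a voiceless consonant (*berlit*, *wuhep*); -ede when the stem ends in a voiced consonant (*amij*, *kuzab*).
Since the final consonant of *duvfib* is /b/ (voiced), it takes -ede, giving *duvfibede*.
*zavgut*: final consonant = /t/, voiceless → -i → *zavguti*.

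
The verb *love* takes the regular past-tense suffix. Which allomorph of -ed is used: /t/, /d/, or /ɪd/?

/d/

The stem *love* ends in a voiced sound other than /d/.
The -ed suffix is realized as /ɪd/ after /t, d/; as /t/ after other voiceless consonants; and as /d/ after other voiced sounds.
So -ed on *love* is pronounced /d/.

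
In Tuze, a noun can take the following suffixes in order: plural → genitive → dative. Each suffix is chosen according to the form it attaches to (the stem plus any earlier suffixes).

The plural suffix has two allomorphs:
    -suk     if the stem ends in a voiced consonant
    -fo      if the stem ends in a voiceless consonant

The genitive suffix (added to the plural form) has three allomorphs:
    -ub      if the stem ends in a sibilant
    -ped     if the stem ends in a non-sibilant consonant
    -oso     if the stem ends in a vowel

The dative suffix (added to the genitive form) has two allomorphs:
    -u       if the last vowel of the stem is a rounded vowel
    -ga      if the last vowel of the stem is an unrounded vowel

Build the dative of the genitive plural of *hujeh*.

Since the final consonant of *hujeh* is /h/ (voiceless), it takes -fo, giving *hujehfo*.
The plural form *hujehfo* — final sound /o/ (a vowel) → -oso → *hujehfooso*.
The genitive form *hujehfooso*: last vowel = /o/, a rounded vowel → -u → *hujehfoosou*.

hujehfoosou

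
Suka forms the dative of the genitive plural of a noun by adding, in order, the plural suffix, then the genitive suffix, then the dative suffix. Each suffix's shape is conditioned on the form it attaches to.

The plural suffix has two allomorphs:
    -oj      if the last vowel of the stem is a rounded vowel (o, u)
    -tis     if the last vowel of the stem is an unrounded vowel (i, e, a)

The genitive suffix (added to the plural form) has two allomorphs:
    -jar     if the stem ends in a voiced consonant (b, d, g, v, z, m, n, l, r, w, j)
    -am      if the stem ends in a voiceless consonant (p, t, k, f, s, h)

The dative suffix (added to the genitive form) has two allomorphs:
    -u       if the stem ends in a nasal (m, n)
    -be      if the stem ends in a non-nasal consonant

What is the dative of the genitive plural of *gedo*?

The last vowel of *gedo* is /o/, which is a rounded vowel, so the plural suffix is -oj, giving *gedooj*.
The final consonant of the plural form *gedooj* is /j/, which is voiced, so the genitive suffix is -jar, giving *gedoojjar*.
The genitive form *gedoojjar*: final consonant = /r/, non-nasal → -be → *gedoojjarbe*.

gedoojjarbe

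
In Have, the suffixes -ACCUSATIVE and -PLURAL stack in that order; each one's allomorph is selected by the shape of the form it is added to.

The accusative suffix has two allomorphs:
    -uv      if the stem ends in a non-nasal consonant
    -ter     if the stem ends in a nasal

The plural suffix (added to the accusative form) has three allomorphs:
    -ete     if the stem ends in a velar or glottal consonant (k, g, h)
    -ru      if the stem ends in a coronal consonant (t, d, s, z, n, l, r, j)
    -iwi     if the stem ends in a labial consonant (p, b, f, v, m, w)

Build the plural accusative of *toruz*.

The final consonant of *toruz* is /z/, which is non-nasal, so the accusative suffix is -uv, giving *toruzuv*.
The accusative form *toruzuv* — final consonant /v/ (labial) → -iwi → *toruzuviwi*.

toruzuviwi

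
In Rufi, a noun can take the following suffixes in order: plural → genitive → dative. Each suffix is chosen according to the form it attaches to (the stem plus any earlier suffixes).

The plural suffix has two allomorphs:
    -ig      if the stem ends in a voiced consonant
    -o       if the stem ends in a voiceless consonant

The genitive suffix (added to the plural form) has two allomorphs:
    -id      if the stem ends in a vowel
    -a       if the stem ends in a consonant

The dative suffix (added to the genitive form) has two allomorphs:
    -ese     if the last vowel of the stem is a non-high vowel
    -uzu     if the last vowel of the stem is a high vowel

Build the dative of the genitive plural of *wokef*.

wokefoiduzu

*wokef*: final consonant = /f/, voiceless → -o → *wokefo*.
Since the final sound of the plural form *wokefo* is /o/ (a vowel), it takes -id, giving *wokefoid*.
The genitive form *wokefoid* — last vowel /i/ (a high vowel) → -uzu → *wokefoiduzu*.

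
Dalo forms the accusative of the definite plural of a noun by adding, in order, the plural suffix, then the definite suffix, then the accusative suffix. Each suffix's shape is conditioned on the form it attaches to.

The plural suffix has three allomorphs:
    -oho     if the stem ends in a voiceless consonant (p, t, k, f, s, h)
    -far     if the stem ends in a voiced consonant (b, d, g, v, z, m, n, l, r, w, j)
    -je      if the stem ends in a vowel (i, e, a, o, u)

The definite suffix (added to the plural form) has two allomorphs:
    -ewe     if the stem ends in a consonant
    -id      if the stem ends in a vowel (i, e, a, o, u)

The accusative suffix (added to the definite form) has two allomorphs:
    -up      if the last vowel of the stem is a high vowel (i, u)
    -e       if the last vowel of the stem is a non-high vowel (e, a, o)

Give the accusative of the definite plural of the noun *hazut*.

Since the final sound of *hazut* is /t/ (a voiceless consonant), it takes -oho, giving *hazutoho*.
Since the final sound of the plural form *hazutoho* is /o/ (a vowel), it takes -id, giving *hazutohoid*.
The definite form *hazutohoid*: last vowel = /i/, a high vowel → -up → *hazutohoidup*.

hazutohoidup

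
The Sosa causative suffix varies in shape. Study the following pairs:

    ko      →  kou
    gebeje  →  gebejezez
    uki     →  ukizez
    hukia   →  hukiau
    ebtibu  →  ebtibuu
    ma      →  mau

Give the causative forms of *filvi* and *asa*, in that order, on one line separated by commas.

filvizez, asau

Looking at the last vowel of each stem: -zez when the last vowel of the stem is a front vowel (*gebeje*, *uki*); -u when the last vowel of the stem is a back vowel (*ko*, *hukia*, *ebtibu*, *ma*).
*filvi*: last vowel = /i/, a front vowel → -zez → *filvizez*.
The last vowel of *asa* is /a/, which is a back vowel, so the suffix is -u, giving *asau*.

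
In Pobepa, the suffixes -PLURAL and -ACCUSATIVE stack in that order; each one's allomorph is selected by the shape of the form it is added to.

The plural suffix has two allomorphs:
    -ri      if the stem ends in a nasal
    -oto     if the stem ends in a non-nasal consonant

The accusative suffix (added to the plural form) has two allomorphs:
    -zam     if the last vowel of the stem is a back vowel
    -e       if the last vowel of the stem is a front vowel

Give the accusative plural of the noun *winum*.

winumrie

*winum* — final consonant /m/ (a nasal) → -ri → *winumri*.
The plural form *winumri* — last vowel /i/ (a front vowel) → -e → *winumrie*.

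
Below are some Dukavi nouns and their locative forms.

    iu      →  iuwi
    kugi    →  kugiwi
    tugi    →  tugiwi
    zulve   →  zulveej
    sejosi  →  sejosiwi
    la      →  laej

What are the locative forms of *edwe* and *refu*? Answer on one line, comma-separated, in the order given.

edweej, refuwi

Looking at the last vowel of each stem: -wi when the last vowel of the stem is a high vowel (*iu*, *kugi*, *tugi*, *sejosi*); -ej when the last vowel of the stem is a non-high vowel (*zulve*, *la*).
*edwe*: last vowel = /e/, a non-high vowel → -ej → *edweej*.
The last vowel of *refu* is /u/, which is a high vowel, so the suffix is -wi, giving *refuwi*.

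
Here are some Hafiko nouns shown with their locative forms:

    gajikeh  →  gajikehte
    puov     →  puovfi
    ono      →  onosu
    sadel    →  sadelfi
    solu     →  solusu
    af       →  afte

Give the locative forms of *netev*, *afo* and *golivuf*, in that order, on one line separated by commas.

netevfi, afosu, golivufte

The suffix is conditioned by the final sound: -te when the stem ends in a voiceless consonant (*gajikeh*, *af*); -fi when the stem ends in a voiced consonant (*puov*, *sadel*); -su when the stem ends in a vowel (*ono*, *solu*).
The final sound of *netev* is /v/, which is a voiced consonant, so the suffix is -fi, giving *netevfi*.
The final sound of *afo* is /o/, which is a vowel, so the suffix is -su, giving *afosu*.
The final sound of *golivuf* is /f/, which is a voiceless consonant, so the suffix is -te, giving *golivufte*.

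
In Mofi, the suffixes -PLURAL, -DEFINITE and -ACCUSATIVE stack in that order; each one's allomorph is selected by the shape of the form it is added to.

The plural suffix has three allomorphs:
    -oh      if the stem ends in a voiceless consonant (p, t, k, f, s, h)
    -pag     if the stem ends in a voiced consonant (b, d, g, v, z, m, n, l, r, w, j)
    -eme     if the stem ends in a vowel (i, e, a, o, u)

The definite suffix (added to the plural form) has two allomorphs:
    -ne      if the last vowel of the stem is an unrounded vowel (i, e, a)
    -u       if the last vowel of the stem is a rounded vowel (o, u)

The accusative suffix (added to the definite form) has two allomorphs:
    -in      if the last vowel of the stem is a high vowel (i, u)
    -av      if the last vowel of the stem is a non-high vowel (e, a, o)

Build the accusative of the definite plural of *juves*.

juvesohuin

The final sound of *juves* is /s/, which is a voiceless consonant, so the plural suffix is -oh, giving *juvesoh*.
The last vowel of the plural form *juvesoh* is /o/, which is a rounded vowel, so the definite suffix is -u, giving *juvesohu*.
The last vowel of the definite form *juvesohu* is /u/, which is a high vowel, so the accusative suffix is -in, giving *juvesohuin*.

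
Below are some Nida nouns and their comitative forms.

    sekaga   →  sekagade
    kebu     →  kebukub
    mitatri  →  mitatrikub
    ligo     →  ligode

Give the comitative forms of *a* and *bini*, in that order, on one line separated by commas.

ade, binikub

The pattern is height harmony: -kub when the last vowel of the stem is a high vowel (*kebu*, *mitatri*); -de when the last vowel of the stem is a non-high vowel (*sekaga*, *ligo*).
*a*: last vowel = /a/, a non-high vowel → -de → *ade*.
*bini* — last vowel /i/ (a high vowel) → -kub → *binikub*.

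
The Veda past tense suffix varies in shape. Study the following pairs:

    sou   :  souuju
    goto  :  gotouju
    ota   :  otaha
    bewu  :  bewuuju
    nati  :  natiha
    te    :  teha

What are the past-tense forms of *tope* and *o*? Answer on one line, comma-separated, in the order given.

topeha, ouju

The suffix is conditioned by the last vowel: -uju when the last vowel of the stem is a rounded vowel (*sou*, *goto*, *bewu*); -ha when the last vowel of the stem is an unrounded vowel (*ota*, *nati*, *te*).
*tope*: last vowel = /e/, an unrounded vowel → -ha → *topeha*.
The last vowel of *o* is /o/, which is a rounded vowel, so the suffix is -uju, giving *ouju*.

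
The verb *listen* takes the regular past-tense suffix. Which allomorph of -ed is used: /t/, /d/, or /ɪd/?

The stem *listen* ends in a voiced sound other than /d/.
The -ed suffix is realized as /ɪd/ after /t, d/; as /t/ after other voiceless consonants; and as /d/ after other voiced sounds.
So -ed on *listen* is pronounced /d/.

/d/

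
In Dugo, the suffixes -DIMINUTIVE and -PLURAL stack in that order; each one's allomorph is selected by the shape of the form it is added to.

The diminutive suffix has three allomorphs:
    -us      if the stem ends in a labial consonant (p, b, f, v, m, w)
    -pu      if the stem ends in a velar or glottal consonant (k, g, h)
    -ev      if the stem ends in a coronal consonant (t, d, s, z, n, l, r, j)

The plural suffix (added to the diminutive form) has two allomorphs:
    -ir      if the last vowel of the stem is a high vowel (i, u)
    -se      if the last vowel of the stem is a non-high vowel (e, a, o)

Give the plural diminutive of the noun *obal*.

obalevse

*obal*: final consonant = /l/, coronal → -ev → *obalev*.
The diminutive form *obalev* — last vowel /e/ (a non-high vowel) → -se → *obalevse*.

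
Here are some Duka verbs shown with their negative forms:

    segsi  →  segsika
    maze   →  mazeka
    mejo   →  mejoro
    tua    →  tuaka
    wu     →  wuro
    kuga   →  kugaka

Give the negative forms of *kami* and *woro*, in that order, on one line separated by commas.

kamika, wororo

The suffix is conditioned by the last vowel: -ro when the last vowel of the stem is a rounded vowel (*mejo*, *wu*); -ka when the last vowel of the stem is an unrounded vowel (*segsi*, *maze*, *tua*, *kuga*).
The last vowel of *kami* is /i/, which is an unrounded vowel, so the suffix is -ka, giving *kamika*.
The last vowel of *woro* is /o/, which is a rounded vowel, so the suffix is -ro, giving *wororo*.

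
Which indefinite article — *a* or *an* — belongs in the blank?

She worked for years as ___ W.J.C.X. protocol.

The indefinite article is chosen by the initial *sound* of the following word, not its spelling.
The initialism *W.J.C.X.* is read letter by letter; the first letter, W, is pronounced /ˈdʌbəl.juː/, which begins with a consonant sound.
So the article is *a*: She worked for years as a W.J.C.X. protocol.

a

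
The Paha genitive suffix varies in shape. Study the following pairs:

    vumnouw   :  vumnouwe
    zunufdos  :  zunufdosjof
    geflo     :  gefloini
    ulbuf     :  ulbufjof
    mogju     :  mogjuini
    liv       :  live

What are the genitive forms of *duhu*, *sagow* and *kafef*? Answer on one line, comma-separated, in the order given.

Looking at the final sound of each stem: -jof when the stem ends in a voiceless consonant (*zunufdos*, *ulbuf*); -e when the stem ends in a voiced consonant (*vumnouw*, *liv*); -ini when the stem ends in a vowel (*geflo*, *mogju*).
Since the final sound of *duhu* is /u/ (a vowel), it takes -ini, giving *duhuini*.
The final sound of *sagow* is /w/, which is a voiced consonant, so the suffix is -e, giving *sagowe*.
*kafef*: final sound = /f/, a voiceless consonant → -jof → *kafefjof*.

duhuini, sagowe, kafefjof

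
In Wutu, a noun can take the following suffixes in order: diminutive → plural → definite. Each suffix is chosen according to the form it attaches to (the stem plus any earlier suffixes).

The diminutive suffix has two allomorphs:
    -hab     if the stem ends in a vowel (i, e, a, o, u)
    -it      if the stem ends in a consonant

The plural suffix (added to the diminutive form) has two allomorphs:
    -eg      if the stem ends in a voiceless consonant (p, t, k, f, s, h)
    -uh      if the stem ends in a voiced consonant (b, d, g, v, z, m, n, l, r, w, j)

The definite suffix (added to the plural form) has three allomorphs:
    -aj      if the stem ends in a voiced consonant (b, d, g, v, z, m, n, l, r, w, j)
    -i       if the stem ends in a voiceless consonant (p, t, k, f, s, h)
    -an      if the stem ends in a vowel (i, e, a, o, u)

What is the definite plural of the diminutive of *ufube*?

ufubehabuhi

Since the final sound of *ufube* is /e/ (a vowel), it takes -hab, giving *ufubehab*.
The diminutive form *ufubehab*: final consonant = /b/, voiced → -uh → *ufubehabuh*.
The final sound of the plural form *ufubehabuh* is /h/, which is a voiceless consonant, so the definite suffix is -i, giving *ufubehabuhi*.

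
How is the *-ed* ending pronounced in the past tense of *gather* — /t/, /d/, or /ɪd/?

The stem *gather* ends in a voiced sound other than /d/.
The -ed suffix is realized as /ɪd/ after /t, d/; as /t/ after other voiceless consonants; and as /d/ after other voiced sounds.
So -ed on *gather* is pronounced /d/.

/d/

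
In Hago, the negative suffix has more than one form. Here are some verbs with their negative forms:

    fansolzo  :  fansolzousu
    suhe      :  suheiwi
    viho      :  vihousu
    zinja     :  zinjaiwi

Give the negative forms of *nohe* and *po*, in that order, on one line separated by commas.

noheiwi, pousu

The suffix is conditioned by the last vowel: -usu when the last vowel of the stem is a rounded vowel (*fansolzo*, *viho*); -iwi when the last vowel of the stem is an unrounded vowel (*suhe*, *zinja*).
*nohe*: last vowel = /e/, an unrounded vowel → -iwi → *noheiwi*.
The last vowel of *po* is /o/, which is a rounded vowel, so the suffix is -usu, giving *pousu*.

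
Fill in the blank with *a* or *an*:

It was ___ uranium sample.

a

The indefinite article is chosen by the initial *sound* of the following word, not its spelling.
*uranium* begins with the sound /jʊ/ (u pronounced /jʊ/) — a consonant sound.
So the article is *a*: It was a uranium sample.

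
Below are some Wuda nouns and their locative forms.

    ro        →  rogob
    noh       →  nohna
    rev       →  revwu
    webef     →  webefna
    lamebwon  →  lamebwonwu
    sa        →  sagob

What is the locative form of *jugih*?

The alternation tracks the final sound of the stem — -na when the stem ends in a voiceless consonant (*noh*, *webef*); -wu when the stem ends in a voiced consonant (*rev*, *lamebwon*); -gob when the stem ends in a vowel (*ro*, *sa*).
*jugih*: final sound = /h/, a voiceless consonant → -na → *jugihna*.

jugihna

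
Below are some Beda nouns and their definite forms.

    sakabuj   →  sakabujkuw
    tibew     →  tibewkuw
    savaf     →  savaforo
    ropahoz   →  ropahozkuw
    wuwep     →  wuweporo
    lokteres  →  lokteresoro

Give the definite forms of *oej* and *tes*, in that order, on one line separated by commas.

oejkuw, tesoro

The suffix is conditioned by the final consonant: -oro when the stem ends in a voiceless consonant (*savaf*, *wuwep*, *lokteres*); -kuw when the stem ends in a voiced consonant (*sakabuj*, *tibew*, *ropahoz*).
*oej* — final consonant /j/ (voiced) → -kuw → *oejkuw*.
*tes*: final consonant = /s/, voiceless → -oro → *tesoro*.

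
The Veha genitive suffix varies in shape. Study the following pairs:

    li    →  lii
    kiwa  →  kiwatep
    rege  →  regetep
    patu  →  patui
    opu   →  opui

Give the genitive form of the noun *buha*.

buhatep

The pattern is height harmony: -i when the last vowel of the stem is a high vowel (*li*, *patu*, *opu*); -tep when the last vowel of the stem is a non-high vowel (*kiwa*, *rege*).
*buha* — last vowel /a/ (a non-high vowel) → -tep → *buhatep*.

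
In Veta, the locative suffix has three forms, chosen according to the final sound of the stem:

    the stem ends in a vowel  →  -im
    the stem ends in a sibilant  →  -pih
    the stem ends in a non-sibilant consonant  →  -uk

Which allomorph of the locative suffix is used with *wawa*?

*wawa* — final sound /a/ (a vowel) → -im.

-im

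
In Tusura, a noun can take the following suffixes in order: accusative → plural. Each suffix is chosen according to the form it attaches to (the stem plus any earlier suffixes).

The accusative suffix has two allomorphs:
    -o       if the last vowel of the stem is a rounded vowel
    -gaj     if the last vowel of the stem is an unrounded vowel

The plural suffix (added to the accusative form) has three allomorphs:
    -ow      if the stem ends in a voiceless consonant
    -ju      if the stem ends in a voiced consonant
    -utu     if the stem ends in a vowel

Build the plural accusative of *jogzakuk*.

jogzakukoutu

The last vowel of *jogzakuk* is /u/, which is a rounded vowel, so the accusative suffix is -o, giving *jogzakuko*.
Since the final sound of the accusative form *jogzakuko* is /o/ (a vowel), it takes -utu, giving *jogzakukoutu*.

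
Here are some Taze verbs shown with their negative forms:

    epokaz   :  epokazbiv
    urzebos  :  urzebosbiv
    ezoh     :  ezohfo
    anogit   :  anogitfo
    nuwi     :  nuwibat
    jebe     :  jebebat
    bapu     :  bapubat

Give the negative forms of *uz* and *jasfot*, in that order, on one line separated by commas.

The suffix is conditioned by the final sound: -biv when the stem ends in a sibilant (*epokaz*, *urzebos*); -fo when the stem ends in a non-sibilant consonant (*ezoh*, *anogit*); -bat when the stem ends in a vowel (*nuwi*, *jebe*, *bapu*).
*uz* — final sound /z/ (a sibilant) → -biv → *uzbiv*.
Since the final sound of *jasfot* is /t/ (a non-sibilant consonant), it takes -fo, giving *jasfotfo*.

uzbiv, jasfotfo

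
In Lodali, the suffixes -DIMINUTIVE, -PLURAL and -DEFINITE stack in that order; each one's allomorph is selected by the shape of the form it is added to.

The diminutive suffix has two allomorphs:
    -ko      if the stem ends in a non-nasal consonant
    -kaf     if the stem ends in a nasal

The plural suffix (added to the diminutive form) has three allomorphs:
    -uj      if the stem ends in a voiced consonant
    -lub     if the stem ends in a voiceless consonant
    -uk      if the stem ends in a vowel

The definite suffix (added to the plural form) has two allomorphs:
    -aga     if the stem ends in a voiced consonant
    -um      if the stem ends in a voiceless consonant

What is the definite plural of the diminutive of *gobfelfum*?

gobfelfumkaflubaga

The final consonant of *gobfelfum* is /m/, which is a nasal, so the diminutive suffix is -kaf, giving *gobfelfumkaf*.
The diminutive form *gobfelfumkaf* — final sound /f/ (a voiceless consonant) → -lub → *gobfelfumkaflub*.
The plural form *gobfelfumkaflub*: final consonant = /b/, voiced → -aga → *gobfelfumkaflubaga*.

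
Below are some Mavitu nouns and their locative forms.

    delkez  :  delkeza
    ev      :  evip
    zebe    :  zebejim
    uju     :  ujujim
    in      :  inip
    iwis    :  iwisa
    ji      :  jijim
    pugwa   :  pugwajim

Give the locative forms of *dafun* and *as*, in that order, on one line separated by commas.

dafunip, asa

Looking at the final sound of each stem: -a when the stem ends in a sibilant (*delkez*, *iwis*); -ip when the stem ends in a non-sibilant consonant (*ev*, *in*); -jim when the stem ends in a vowel (*zebe*, *uju*, *ji*, *pugwa*).
The final sound of *dafun* is /n/, which is a non-sibilant consonant, so the suffix is -ip, giving *dafunip*.
The final sound of *as* is /s/, which is a sibilant, so the suffix is -a, giving *asa*.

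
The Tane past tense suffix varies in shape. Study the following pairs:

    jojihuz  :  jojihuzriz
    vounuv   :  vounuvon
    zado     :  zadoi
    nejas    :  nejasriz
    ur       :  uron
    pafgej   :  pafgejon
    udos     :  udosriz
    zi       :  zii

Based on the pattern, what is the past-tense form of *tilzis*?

tilzisriz

The alternation tracks the final sound of the stem — -riz when the stem ends in a sibilant (*jojihuz*, *nejas*, *udos*); -on when the stem ends in a non-sibilant consonant (*vounuv*, *ur*, *pafgej*); -i when the stem ends in a vowel (*zado*, *zi*).
Since the final sound of *tilzis* is /s/ (a sibilant), it takes -riz, giving *tilzisriz*.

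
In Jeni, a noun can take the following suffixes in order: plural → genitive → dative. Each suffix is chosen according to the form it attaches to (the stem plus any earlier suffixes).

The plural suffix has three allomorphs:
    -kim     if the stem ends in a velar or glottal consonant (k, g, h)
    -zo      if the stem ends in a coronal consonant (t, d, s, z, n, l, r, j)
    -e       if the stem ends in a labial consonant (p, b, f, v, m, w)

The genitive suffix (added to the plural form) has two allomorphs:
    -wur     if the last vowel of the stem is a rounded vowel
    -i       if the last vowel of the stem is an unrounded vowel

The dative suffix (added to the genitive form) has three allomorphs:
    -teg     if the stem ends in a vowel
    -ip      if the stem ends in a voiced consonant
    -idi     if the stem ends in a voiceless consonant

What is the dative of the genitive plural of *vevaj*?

*vevaj* — final consonant /j/ (coronal) → -zo → *vevajzo*.
The plural form *vevajzo*: last vowel = /o/, a rounded vowel → -wur → *vevajzowur*.
Since the final sound of the genitive form *vevajzowur* is /r/ (a voiced consonant), it takes -ip, giving *vevajzowurip*.

vevajzowurip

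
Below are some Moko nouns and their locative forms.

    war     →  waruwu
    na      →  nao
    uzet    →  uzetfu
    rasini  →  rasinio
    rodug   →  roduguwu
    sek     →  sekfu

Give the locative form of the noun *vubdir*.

vubdiruwu

The suffix is conditioned by the final sound: -fu when the stem ends in a voiceless consonant (*uzet*, *sek*); -uwu when the stem ends in a voiced consonant (*war*, *rodug*); -o when the stem ends in a vowel (*na*, *rasini*).
*vubdir*: final sound = /r/, a voiced consonant → -uwu → *vubdiruwu*.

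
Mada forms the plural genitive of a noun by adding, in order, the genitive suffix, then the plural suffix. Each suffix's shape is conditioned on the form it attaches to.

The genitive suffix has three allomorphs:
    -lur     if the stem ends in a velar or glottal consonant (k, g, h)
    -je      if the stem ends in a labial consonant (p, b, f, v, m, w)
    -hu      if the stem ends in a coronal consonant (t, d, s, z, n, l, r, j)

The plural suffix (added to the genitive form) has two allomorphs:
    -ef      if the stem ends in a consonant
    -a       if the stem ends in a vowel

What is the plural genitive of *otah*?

otahluref

*otah* — final consonant /h/ (velar/glottal) → -lur → *otahlur*.
Since the final sound of the genitive form *otahlur* is /r/ (a consonant), it takes -ef, giving *otahluref*.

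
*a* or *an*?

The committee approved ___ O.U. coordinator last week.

The indefinite article is chosen by the initial *sound* of the following word, not its spelling.
The initialism *O.U.* is read letter by letter; the first letter, O, is pronounced /oʊ/, which begins with a vowel sound.
So the article is *an*: The committee approved an O.U. coordinator last week.

an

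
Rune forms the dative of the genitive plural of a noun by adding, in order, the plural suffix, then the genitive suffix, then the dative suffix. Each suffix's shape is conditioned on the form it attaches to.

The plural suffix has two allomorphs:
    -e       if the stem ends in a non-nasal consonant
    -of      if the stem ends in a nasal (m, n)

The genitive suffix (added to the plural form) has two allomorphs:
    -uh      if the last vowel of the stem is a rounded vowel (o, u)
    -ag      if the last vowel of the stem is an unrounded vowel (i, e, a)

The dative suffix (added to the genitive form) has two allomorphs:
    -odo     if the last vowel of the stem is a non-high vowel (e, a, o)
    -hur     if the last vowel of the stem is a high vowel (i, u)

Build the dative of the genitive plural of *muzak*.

muzakeagodo

The final consonant of *muzak* is /k/, which is non-nasal, so the plural suffix is -e, giving *muzake*.
The plural form *muzake* — last vowel /e/ (an unrounded vowel) → -ag → *muzakeag*.
The genitive form *muzakeag*: last vowel = /a/, a non-high vowel → -odo → *muzakeagodo*.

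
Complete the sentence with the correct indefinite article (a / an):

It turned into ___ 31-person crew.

The indefinite article is chosen by the initial *sound* of the following word, not its spelling.
The number *31* is spoken "thirty-…", beginning with /ˈθɜrti/ — a consonant sound.
So the article is *a*: It turned into a 31-person crew.

a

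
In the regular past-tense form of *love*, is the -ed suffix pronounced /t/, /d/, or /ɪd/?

The stem *love* ends in a voiced sound other than /d/.
The -ed suffix is realized as /ɪd/ after /t, d/; as /t/ after other voiceless consonants; and as /d/ after other voiced sounds.
So -ed on *love* is pronounced /d/.

/d/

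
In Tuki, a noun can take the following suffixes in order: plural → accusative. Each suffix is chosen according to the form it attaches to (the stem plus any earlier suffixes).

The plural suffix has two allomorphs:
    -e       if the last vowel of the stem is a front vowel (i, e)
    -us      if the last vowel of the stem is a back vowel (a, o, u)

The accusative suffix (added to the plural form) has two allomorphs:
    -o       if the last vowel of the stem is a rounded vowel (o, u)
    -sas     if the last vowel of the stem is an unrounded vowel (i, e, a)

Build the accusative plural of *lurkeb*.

*lurkeb*: last vowel = /e/, a front vowel → -e → *lurkebe*.
The plural form *lurkebe* — last vowel /e/ (an unrounded vowel) → -sas → *lurkebesas*.

lurkebesas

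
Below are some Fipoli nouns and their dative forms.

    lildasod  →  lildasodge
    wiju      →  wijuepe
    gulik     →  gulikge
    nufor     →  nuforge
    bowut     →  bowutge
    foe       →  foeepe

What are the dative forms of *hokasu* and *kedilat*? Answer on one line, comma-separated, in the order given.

The alternation tracks the final sound of the stem — -ge when the stem ends in a consonant (*lildasod*, *gulik*, *nufor*, *bowut*); -epe when the stem ends in a vowel (*wiju*, *foe*).
*hokasu* — final sound /u/ (a vowel) → -epe → *hokasuepe*.
*kedilat*: final sound = /t/, a consonant → -ge → *kedilatge*.

hokasuepe, kedilatge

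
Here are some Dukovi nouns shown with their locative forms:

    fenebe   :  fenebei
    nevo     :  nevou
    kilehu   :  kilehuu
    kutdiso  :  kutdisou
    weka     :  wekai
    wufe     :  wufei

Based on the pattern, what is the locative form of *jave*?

javei

The pattern is rounding harmony: -u when the last vowel of the stem is a rounded vowel (*nevo*, *kilehu*, *kutdiso*); -i when the last vowel of the stem is an unrounded vowel (*fenebe*, *weka*, *wufe*).
*jave* — last vowel /e/ (an unrounded vowel) → -i → *javei*.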